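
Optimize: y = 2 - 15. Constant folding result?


2 - 15 = -13 at compile time
Optimized: y = -13


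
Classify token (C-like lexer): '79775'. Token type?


Pattern: digits only
Type: INTEGER_LITERAL


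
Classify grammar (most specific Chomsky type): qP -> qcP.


LHS has context (more than one symbol) and |LHS| ≤ |RHS|
Classification: Type 1 (Context-Sensitive)


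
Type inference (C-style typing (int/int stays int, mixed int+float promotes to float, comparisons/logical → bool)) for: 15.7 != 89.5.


Operand types: float != float
Rule: comparison yields bool
Result type: bool


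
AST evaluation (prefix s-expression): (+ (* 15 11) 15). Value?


Evaluate inner: (* 15 11) = 165
Evaluate root: (+ 165 15) = 180
Result: 180


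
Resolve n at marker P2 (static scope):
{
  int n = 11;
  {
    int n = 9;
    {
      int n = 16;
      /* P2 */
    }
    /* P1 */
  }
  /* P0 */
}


n declared in the same block as P2
n = 16


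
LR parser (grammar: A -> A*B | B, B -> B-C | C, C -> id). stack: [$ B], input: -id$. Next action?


shift '-' to continue B -> B-C
Action: shift


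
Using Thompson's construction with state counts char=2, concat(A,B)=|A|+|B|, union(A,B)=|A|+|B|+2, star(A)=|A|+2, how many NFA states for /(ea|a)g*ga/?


Syntax tree has 6 char leaf(s), 1 union(s), 1 star(s)
chars contribute 6×2 = 12; each union adds +2; each star adds +2
Total: 12 + 2 + 2 = 16 states


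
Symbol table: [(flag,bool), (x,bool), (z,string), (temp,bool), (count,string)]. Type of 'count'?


Lookup 'count' → type string


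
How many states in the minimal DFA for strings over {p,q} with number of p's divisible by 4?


Track (count of p) mod 4: states 0..3, accept at 0
Minimal DFA: 4 states


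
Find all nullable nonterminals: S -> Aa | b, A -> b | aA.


A nonterminal is nullable iff some alternative derives ε (directly, or every symbol in it is nullable)
Nullable: {}


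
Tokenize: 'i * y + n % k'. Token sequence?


Scan left to right, longest-match per lexeme
Tokens: ID(i), OP(*), ID(y), OP(+), ID(n), OP(%), ID(k)


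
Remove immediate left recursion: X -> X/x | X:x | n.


Left-recursive alternatives: X/x, X:x; non-recursive: n
Introduce X': X -> nX', X' -> /xX' | :xX' | ε


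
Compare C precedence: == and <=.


'<=' is relational (level 7); '==' is equality (level 6)
Higher level binds tighter
'<=' has higher precedence than '=='


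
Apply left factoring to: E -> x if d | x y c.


Common prefix: 'x'
Factored: E -> x E', E' -> if d | y c


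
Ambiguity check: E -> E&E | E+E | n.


'n&n+n' has two parse trees (no precedence encoded between & and +)
Ambiguous


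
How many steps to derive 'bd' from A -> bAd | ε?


Derivation: A => bAd => bd
Steps: 2


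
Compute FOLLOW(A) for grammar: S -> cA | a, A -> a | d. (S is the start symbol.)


$ ∈ FOLLOW(S). For each A -> αBβ: add FIRST(β)\{ε} to FOLLOW(B); if β nullable, add FOLLOW(A).
FOLLOW(A) = {$}


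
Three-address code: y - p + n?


Break into single-operator statements:
t1 = y - p
t2 = t1 + n


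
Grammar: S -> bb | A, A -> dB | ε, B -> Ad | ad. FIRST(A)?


Per alternative of A: FIRST(dB) = {d}; FIRST(ε) = {ε}
FIRST(A) = {d, ε}


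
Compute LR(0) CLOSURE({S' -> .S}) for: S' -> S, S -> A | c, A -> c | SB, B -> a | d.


Start: S' -> .S
For each item with dot before a nonterminal B, add B -> .γ for every B-production
Closure: [S' -> .S, S -> .A, S -> .c, A -> .c, A -> .SB]


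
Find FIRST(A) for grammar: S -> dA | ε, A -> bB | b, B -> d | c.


Per alternative of A: FIRST(bB) = {b}; FIRST(b) = {b}
FIRST(A) = {b}


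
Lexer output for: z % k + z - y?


Scan left to right, longest-match per lexeme
Tokens: ID(z), OP(%), ID(k), OP(+), ID(z), OP(-), ID(y)


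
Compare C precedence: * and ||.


'*' is multiplicative (level 10); '||' is logical OR (level 1)
Higher level binds tighter
'*' has higher precedence than '||'


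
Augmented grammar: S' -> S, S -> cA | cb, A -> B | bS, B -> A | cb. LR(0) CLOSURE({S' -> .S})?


Start: S' -> .S
For each item with dot before a nonterminal B, add B -> .γ for every B-production
Closure: [S' -> .S, S -> .cA, S -> .cb]


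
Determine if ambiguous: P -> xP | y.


right-linear, alternatives start with distinct terminals 'x' vs 'y': unique leftmost derivation
Unambiguous


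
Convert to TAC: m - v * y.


Break into single-operator statements:
t1 = v * y
t2 = m - t1


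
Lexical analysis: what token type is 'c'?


Pattern: letter/underscore followed by alphanumerics, not a keyword
Type: IDENTIFIER


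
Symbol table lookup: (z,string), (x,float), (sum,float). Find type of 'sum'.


Lookup 'sum' → type float


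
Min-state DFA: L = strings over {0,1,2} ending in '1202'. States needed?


Track the longest suffix of input matching a prefix of '1202': 5 classes (prefixes of length 0..4)
Minimal DFA: 5 states


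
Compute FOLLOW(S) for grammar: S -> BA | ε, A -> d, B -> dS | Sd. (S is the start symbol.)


$ ∈ FOLLOW(S). For each A -> αBβ: add FIRST(β)\{ε} to FOLLOW(B); if β nullable, add FOLLOW(A).
FOLLOW(S) = {$, d}


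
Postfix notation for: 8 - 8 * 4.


* has higher precedence, evaluate 8*4 first
Postfix: 8 8 4 * -


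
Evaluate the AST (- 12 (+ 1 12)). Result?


Evaluate inner: (+ 1 12) = 13
Evaluate root: (- 12 13) = -1
Result: -1


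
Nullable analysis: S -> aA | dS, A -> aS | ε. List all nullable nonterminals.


A nonterminal is nullable iff some alternative derives ε (directly, or every symbol in it is nullable)
Nullable: {A}


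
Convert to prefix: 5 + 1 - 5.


left-to-right (same/higher precedence on left): tree is (- (+ 5 1) 5)
Prefix: - + 5 1 5


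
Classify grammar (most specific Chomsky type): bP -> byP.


LHS has context (more than one symbol) and |LHS| ≤ |RHS|
Classification: Type 1 (Context-Sensitive)


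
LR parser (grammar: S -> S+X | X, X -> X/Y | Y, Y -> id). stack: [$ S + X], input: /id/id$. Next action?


'/' can extend X; shift to build X -> X/Y
Action: shift


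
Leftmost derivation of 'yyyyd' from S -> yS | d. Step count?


Derivation: S => yS => yyS => yyyS => yyyyS => yyyyd
Steps: 5


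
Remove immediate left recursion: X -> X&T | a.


Left-recursive alternatives: X&T; non-recursive: a
Introduce X': X -> aX', X' -> &TX' | ε


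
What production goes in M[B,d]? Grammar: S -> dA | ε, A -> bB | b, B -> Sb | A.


For [B, d]: 'd' ∈ FIRST(Sb)
Entry: B -> Sb


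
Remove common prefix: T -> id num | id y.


Common prefix: 'id'
Factored: T -> id T', T' -> num | y


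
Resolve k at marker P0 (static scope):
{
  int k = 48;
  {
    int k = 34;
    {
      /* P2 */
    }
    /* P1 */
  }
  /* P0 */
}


k declared in the same block as P0
k = 48


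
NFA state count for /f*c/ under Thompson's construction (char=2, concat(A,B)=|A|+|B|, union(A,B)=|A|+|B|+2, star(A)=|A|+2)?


Syntax tree has 2 char leaf(s), 0 union(s), 1 star(s)
chars contribute 2×2 = 4; each union adds +2; each star adds +2
Total: 4 + 0 + 2 = 6 states


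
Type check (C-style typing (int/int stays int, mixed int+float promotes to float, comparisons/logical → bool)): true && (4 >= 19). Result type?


Operand types: bool && bool
Rule: logical operators take bool operands and yield bool
Result type: bool


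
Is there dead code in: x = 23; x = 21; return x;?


first assignment to x is overwritten before any read
Dead: 'x = 23'


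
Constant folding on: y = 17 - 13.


17 - 13 = 4 at compile time
Optimized: y = 4


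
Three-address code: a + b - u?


Break into single-operator statements:
t1 = a + b
t2 = t1 - u


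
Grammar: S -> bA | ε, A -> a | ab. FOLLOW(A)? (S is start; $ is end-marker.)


$ ∈ FOLLOW(S). For each A -> αBβ: add FIRST(β)\{ε} to FOLLOW(B); if β nullable, add FOLLOW(A).
FOLLOW(A) = {$}


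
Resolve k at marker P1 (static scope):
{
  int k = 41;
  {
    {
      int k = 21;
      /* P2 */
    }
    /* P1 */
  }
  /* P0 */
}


P1's block does not declare k; resolves to the enclosing declaration at depth 0
k = 41


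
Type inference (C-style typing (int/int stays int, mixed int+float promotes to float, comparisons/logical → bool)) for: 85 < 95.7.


Operand types: int < float
Rule: comparison yields bool
Result type: bool


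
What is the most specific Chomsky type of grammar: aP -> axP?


LHS has context (more than one symbol) and |LHS| ≤ |RHS|
Classification: Type 1 (Context-Sensitive)


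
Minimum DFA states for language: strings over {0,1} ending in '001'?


Track the longest suffix of input matching a prefix of '001': 4 classes (prefixes of length 0..3)
Minimal DFA: 4 states


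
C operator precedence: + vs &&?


'+' is additive (level 9); '&&' is logical AND (level 2)
Higher level binds tighter
'+' has higher precedence than '&&'


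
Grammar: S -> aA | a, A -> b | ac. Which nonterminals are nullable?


A nonterminal is nullable iff some alternative derives ε (directly, or every symbol in it is nullable)
Nullable: {}


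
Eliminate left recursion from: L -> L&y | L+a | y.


Left-recursive alternatives: L&y, L+a; non-recursive: y
Introduce L': L -> yL', L' -> &yL' | +aL' | ε


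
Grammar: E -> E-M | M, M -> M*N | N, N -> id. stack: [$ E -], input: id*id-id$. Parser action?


no handle ('E-' is not any RHS); shift 'id'
Action: shift


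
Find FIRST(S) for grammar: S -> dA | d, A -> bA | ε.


Per alternative of S: FIRST(dA) = {d}; FIRST(d) = {d}
FIRST(S) = {d}


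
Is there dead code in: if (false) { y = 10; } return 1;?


condition is constant false, so the whole block is unreachable
Dead: 'if (false) { y = 10; }'


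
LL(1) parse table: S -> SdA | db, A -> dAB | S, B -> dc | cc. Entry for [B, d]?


For [B, d]: 'd' ∈ FIRST(dc)
Entry: B -> dc


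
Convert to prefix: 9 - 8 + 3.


left-to-right (same/higher precedence on left): tree is (+ (- 9 8) 3)
Prefix: + - 9 8 3


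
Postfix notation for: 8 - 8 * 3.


* has higher precedence, evaluate 8*3 first
Postfix: 8 8 3 * -


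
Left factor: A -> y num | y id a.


Common prefix: 'y'
Factored: A -> y A', A' -> num | id a


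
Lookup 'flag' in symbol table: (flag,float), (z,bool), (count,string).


Lookup 'flag' → type float


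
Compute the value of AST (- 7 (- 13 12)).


Evaluate inner: (- 13 12) = 1
Evaluate root: (- 7 1) = 6
Result: 6


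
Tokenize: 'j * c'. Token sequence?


Scan left to right, longest-match per lexeme
Tokens: ID(j), OP(*), ID(c)


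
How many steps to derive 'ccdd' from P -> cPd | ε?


Derivation: P => cPd => ccPdd => ccdd
Steps: 3


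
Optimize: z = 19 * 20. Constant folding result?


19 * 20 = 380 at compile time
Optimized: z = 380


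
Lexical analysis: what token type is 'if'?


Pattern: reserved word
Type: KEYWORD


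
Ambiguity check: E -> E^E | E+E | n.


'n^n+n' has two parse trees (no precedence encoded between ^ and +)
Ambiguous


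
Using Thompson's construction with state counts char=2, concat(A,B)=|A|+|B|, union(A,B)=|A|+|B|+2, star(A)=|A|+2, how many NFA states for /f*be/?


Syntax tree has 3 char leaf(s), 0 union(s), 1 star(s)
chars contribute 3×2 = 6; each union adds +2; each star adds +2
Total: 6 + 0 + 2 = 8 states


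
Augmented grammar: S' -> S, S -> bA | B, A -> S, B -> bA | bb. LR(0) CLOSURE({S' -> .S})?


Start: S' -> .S
For each item with dot before a nonterminal B, add B -> .γ for every B-production
Closure: [S' -> .S, S -> .bA, S -> .B, B -> .bA, B -> .bb]


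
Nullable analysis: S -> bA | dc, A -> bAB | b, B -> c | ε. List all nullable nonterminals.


A nonterminal is nullable iff some alternative derives ε (directly, or every symbol in it is nullable)
Nullable: {B}


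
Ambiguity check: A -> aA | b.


right-linear, alternatives start with distinct terminals 'a' vs 'b': unique leftmost derivation
Unambiguous


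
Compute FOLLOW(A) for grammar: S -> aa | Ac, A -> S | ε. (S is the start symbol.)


$ ∈ FOLLOW(S). For each A -> αBβ: add FIRST(β)\{ε} to FOLLOW(B); if β nullable, add FOLLOW(A).
FOLLOW(A) = {c}


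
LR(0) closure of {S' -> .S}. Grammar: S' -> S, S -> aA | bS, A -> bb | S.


Start: S' -> .S
For each item with dot before a nonterminal B, add B -> .γ for every B-production
Closure: [S' -> .S, S -> .aA, S -> .bS]


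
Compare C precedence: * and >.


'*' is multiplicative (level 10); '>' is relational (level 7)
Higher level binds tighter
'*' has higher precedence than '>'


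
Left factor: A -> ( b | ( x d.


Common prefix: '('
Factored: A -> ( A', A' -> b | x d


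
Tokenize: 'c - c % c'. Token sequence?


Scan left to right, longest-match per lexeme
Tokens: ID(c), OP(-), ID(c), OP(%), ID(c)


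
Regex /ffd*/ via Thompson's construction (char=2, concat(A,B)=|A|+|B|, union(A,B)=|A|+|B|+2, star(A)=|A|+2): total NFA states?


Syntax tree has 3 char leaf(s), 0 union(s), 1 star(s)
chars contribute 3×2 = 6; each union adds +2; each star adds +2
Total: 6 + 0 + 2 = 8 states


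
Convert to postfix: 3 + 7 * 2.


* has higher precedence, evaluate 7*2 first
Postfix: 3 7 2 * +


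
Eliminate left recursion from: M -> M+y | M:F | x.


Left-recursive alternatives: M+y, M:F; non-recursive: x
Introduce M': M -> xM', M' -> +yM' | :FM' | ε


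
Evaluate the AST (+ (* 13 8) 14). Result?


Evaluate inner: (* 13 8) = 104
Evaluate root: (+ 104 14) = 118
Result: 118


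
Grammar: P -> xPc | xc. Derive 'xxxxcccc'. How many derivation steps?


Derivation: P => xPc => xxPcc => xxxPccc => xxxxcccc
Steps: 4


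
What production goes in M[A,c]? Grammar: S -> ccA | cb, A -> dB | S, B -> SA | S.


For [A, c]: 'c' ∈ FIRST(S)
Entry: A -> S


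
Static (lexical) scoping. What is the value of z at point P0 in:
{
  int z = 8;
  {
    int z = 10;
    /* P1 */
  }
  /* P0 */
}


z declared in the same block as P0
z = 8


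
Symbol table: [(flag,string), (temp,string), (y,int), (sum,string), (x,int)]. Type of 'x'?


Lookup 'x' → type int


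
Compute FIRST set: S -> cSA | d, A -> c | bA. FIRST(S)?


Per alternative of S: FIRST(cSA) = {c}; FIRST(d) = {d}
FIRST(S) = {c, d}


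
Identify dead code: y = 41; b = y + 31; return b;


y is read by b's definition; b is returned
No dead code


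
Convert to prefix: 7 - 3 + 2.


left-to-right (same/higher precedence on left): tree is (+ (- 7 3) 2)
Prefix: + - 7 3 2


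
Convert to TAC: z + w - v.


Break into single-operator statements:
t1 = z + w
t2 = t1 - v


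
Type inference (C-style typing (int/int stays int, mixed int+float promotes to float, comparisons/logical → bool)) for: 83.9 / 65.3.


Operand types: float / float
Rule: mixed int/float promotes to float; int/int stays int
Result type: float


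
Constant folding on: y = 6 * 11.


6 * 11 = 66 at compile time
Optimized: y = 66


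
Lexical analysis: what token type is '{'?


Pattern: delimiter/punctuation
Type: PUNCTUATION


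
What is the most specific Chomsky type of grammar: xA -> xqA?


LHS has context (more than one symbol) and |LHS| ≤ |RHS|
Classification: Type 1 (Context-Sensitive)


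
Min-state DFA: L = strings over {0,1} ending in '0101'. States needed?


Track the longest suffix of input matching a prefix of '0101': 5 classes (prefixes of length 0..4)
Minimal DFA: 5 states


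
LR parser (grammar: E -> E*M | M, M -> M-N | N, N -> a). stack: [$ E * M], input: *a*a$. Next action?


handle 'E*M' on top; lookahead ∈ FOLLOW(E) = {*, $}
Action: reduce (E -> E*M)


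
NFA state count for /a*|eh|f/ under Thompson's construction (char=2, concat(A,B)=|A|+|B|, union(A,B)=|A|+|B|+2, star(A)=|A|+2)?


Syntax tree has 4 char leaf(s), 2 union(s), 1 star(s)
chars contribute 4×2 = 8; each union adds +2; each star adds +2
Total: 8 + 4 + 2 = 14 states


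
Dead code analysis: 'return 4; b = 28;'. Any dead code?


statement follows a return and is unreachable
Dead: 'b = 28'


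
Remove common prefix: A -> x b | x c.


Common prefix: 'x'
Factored: A -> x A', A' -> b | c


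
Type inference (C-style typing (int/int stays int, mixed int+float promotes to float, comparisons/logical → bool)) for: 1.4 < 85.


Operand types: float < int
Rule: comparison yields bool
Result type: bool


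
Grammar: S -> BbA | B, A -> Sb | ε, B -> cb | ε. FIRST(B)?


Per alternative of B: FIRST(cb) = {c}; FIRST(ε) = {ε}
FIRST(B) = {c, ε}


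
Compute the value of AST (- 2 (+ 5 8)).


Evaluate inner: (+ 5 8) = 13
Evaluate root: (- 2 13) = -11
Result: -11


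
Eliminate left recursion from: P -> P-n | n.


Left-recursive alternatives: P-n; non-recursive: n
Introduce P': P -> nP', P' -> -nP' | ε


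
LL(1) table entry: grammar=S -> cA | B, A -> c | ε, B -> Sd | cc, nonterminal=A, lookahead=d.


For [A, d]: ε is nullable and 'd' ∈ FOLLOW(A)
Entry: A -> ε


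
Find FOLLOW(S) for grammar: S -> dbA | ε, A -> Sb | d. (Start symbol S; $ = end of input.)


$ ∈ FOLLOW(S). For each A -> αBβ: add FIRST(β)\{ε} to FOLLOW(B); if β nullable, add FOLLOW(A).
FOLLOW(S) = {$, b}


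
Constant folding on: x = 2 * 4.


2 * 4 = 8 at compile time
Optimized: x = 8


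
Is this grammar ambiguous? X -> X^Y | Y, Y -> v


precedence layered via separate nonterminal Y: deterministic
Unambiguous


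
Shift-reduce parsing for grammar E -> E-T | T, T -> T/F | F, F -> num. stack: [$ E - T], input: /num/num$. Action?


'/' can extend T; shift to build T -> T/F
Action: shift


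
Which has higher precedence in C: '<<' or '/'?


'/' is multiplicative (level 10); '<<' is shift (level 8)
Higher level binds tighter
'/' has higher precedence than '<<'


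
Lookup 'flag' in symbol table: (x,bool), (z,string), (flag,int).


Lookup 'flag' → type int


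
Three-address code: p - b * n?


Break into single-operator statements:
t1 = b * n
t2 = p - t1


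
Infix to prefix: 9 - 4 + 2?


left-to-right (same/higher precedence on left): tree is (+ (- 9 4) 2)
Prefix: + - 9 4 2


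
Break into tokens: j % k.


Scan left to right, longest-match per lexeme
Tokens: ID(j), OP(%), ID(k)


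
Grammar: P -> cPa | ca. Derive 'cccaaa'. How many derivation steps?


Derivation: P => cPa => ccPaa => cccaaa
Steps: 3


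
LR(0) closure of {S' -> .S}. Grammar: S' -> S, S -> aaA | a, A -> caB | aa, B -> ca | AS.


Start: S' -> .S
For each item with dot before a nonterminal B, add B -> .γ for every B-production
Closure: [S' -> .S, S -> .aaA, S -> .a]


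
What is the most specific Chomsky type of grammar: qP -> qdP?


LHS has context (more than one symbol) and |LHS| ≤ |RHS|
Classification: Type 1 (Context-Sensitive)


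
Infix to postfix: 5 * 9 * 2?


Left to right (same or higher precedence on left)
Postfix: 5 9 * 2 *


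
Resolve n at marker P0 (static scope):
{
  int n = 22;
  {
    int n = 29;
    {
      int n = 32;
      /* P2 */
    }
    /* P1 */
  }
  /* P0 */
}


n declared in the same block as P0
n = 22


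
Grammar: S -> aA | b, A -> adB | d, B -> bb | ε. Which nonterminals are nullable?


A nonterminal is nullable iff some alternative derives ε (directly, or every symbol in it is nullable)
Nullable: {B}


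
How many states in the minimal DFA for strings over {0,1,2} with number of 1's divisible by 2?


Track (count of 1) mod 2: states 0..1, accept at 0
Minimal DFA: 2 states


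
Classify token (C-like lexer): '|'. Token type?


Pattern: operator symbol
Type: OPERATOR


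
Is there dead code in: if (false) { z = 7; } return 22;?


condition is constant false, so the whole block is unreachable
Dead: 'if (false) { z = 7; }'


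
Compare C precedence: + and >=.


'+' is additive (level 9); '>=' is relational (level 7)
Higher level binds tighter
'+' has higher precedence than '>='


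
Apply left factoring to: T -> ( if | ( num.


Common prefix: '('
Factored: T -> ( T', T' -> if | num


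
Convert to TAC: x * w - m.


Break into single-operator statements:
t1 = x * w
t2 = t1 - m


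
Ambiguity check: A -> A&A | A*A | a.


'a&a*a' has two parse trees (no precedence encoded between & and *)
Ambiguous


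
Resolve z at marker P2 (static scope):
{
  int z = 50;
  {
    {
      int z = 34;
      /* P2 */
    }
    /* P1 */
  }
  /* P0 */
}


z declared in the same block as P2
z = 34


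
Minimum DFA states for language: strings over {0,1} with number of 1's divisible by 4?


Track (count of 1) mod 4: states 0..3, accept at 0
Minimal DFA: 4 states


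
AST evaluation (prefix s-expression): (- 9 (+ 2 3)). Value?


Evaluate inner: (+ 2 3) = 5
Evaluate root: (- 9 5) = 4
Result: 4


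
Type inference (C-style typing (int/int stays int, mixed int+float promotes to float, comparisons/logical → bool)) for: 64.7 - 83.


Operand types: float - int
Rule: mixed int/float promotes to float; int/int stays int
Result type: float


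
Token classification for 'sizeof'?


Pattern: reserved word
Type: KEYWORD


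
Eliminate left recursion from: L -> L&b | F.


Left-recursive alternatives: L&b; non-recursive: F
Introduce L': L -> FL', L' -> &bL' | ε


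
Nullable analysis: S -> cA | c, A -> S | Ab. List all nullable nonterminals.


A nonterminal is nullable iff some alternative derives ε (directly, or every symbol in it is nullable)
Nullable: {}


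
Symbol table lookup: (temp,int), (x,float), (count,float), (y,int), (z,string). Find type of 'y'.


Lookup 'y' → type int


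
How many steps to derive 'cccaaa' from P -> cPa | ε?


Derivation: P => cPa => ccPaa => cccPaaa => cccaaa
Steps: 4


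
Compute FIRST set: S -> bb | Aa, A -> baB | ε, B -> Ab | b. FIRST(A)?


Per alternative of A: FIRST(baB) = {b}; FIRST(ε) = {ε}
FIRST(A) = {b, ε}


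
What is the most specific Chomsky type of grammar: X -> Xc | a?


Left-linear: every RHS is a terminal or one nonterminal followed by a terminal
Classification: Type 3 (Regular)


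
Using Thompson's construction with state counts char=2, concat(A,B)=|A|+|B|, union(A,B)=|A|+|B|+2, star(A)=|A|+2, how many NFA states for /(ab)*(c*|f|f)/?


Syntax tree has 5 char leaf(s), 2 union(s), 2 star(s)
chars contribute 5×2 = 10; each union adds +2; each star adds +2
Total: 10 + 4 + 4 = 18 states


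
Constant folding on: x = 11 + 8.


11 + 8 = 19 at compile time
Optimized: x = 19


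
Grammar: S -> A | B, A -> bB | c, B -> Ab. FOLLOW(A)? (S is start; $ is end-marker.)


$ ∈ FOLLOW(S). For each A -> αBβ: add FIRST(β)\{ε} to FOLLOW(B); if β nullable, add FOLLOW(A).
FOLLOW(A) = {$, b}


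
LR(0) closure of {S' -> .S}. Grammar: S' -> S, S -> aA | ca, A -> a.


Start: S' -> .S
For each item with dot before a nonterminal B, add B -> .γ for every B-production
Closure: [S' -> .S, S -> .aA, S -> .ca]


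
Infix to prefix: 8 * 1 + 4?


left-to-right (same/higher precedence on left): tree is (+ (* 8 1) 4)
Prefix: + * 8 1 4


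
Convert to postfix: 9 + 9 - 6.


Left to right (same or higher precedence on left)
Postfix: 9 9 + 6 -


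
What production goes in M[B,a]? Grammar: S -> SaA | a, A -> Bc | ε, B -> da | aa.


For [B, a]: 'a' ∈ FIRST(aa)
Entry: B -> aa


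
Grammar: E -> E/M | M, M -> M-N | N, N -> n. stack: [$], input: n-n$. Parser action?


no handle on stack; shift 'n'
Action: shift


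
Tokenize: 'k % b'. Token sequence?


Scan left to right, longest-match per lexeme
Tokens: ID(k), OP(%), ID(b)


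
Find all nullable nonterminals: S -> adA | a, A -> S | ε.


A nonterminal is nullable iff some alternative derives ε (directly, or every symbol in it is nullable)
Nullable: {A}


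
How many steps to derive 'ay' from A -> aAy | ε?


Derivation: A => aAy => ay
Steps: 2


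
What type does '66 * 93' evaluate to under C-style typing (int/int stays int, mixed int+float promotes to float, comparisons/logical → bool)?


Operand types: int * int
Rule: mixed int/float promotes to float; int/int stays int
Result type: int


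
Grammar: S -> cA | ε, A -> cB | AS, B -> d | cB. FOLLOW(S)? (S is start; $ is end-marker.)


$ ∈ FOLLOW(S). For each A -> αBβ: add FIRST(β)\{ε} to FOLLOW(B); if β nullable, add FOLLOW(A).
FOLLOW(S) = {$, c}


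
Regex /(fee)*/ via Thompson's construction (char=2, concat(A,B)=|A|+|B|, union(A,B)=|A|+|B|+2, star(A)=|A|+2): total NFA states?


Syntax tree has 3 char leaf(s), 0 union(s), 1 star(s)
chars contribute 3×2 = 6; each union adds +2; each star adds +2
Total: 6 + 0 + 2 = 8 states


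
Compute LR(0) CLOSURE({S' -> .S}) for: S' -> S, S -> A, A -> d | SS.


Start: S' -> .S
For each item with dot before a nonterminal B, add B -> .γ for every B-production
Closure: [S' -> .S, S -> .A, A -> .d, A -> .SS]


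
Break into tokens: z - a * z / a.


Scan left to right, longest-match per lexeme
Tokens: ID(z), OP(-), ID(a), OP(*), ID(z), OP(/), ID(a)


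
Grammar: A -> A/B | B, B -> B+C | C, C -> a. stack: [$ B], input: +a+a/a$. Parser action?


shift '+' to continue B -> B+C
Action: shift


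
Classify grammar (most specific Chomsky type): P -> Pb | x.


Left-linear: every RHS is a terminal or one nonterminal followed by a terminal
Classification: Type 3 (Regular)


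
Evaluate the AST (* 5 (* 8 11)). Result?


Evaluate inner: (* 8 11) = 88
Evaluate root: (* 5 88) = 440
Result: 440


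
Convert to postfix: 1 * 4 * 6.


Left to right (same or higher precedence on left)
Postfix: 1 4 * 6 *


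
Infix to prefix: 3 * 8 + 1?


left-to-right (same/higher precedence on left): tree is (+ (* 3 8) 1)
Prefix: + * 3 8 1


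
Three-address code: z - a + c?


Break into single-operator statements:
t1 = z - a
t2 = t1 + c


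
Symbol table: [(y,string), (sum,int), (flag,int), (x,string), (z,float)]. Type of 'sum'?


Lookup 'sum' → type int


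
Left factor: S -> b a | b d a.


Common prefix: 'b'
Factored: S -> b S', S' -> a | d a


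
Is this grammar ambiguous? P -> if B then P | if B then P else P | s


dangling else: 'if B then if B then s else s' parses two ways
Ambiguous


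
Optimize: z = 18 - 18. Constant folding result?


18 - 18 = 0 at compile time
Optimized: z = 0


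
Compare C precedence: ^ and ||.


'^' is bitwise XOR (level 4); '||' is logical OR (level 1)
Higher level binds tighter
'^' has higher precedence than '||'


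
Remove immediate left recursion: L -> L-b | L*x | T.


Left-recursive alternatives: L-b, L*x; non-recursive: T
Introduce L': L -> TL', L' -> -bL' | *xL' | ε


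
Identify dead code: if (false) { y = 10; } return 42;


condition is constant false, so the whole block is unreachable
Dead: 'if (false) { y = 10; }'


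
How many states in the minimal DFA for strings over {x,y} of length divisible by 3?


Track length mod 3: states 0..2, accept at 0
Minimal DFA: 3 states


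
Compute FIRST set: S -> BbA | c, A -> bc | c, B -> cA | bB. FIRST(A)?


Per alternative of A: FIRST(bc) = {b}; FIRST(c) = {c}
FIRST(A) = {b, c}


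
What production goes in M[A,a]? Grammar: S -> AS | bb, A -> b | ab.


For [A, a]: 'a' ∈ FIRST(ab)
Entry: A -> ab


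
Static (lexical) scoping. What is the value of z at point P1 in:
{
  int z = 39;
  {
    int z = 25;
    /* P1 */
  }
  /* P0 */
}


z declared in the same block as P1
z = 25


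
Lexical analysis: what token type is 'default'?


Pattern: reserved word
Type: KEYWORD


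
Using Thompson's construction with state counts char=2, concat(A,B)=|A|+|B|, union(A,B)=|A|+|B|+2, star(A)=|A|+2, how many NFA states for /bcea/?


Syntax tree has 4 char leaf(s), 0 union(s), 0 star(s)
chars contribute 4×2 = 8; each union adds +2; each star adds +2
Total: 8 + 0 + 0 = 8 states


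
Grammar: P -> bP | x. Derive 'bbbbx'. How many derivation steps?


Derivation: P => bP => bbP => bbbP => bbbbP => bbbbx
Steps: 5


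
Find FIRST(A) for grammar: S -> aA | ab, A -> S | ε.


Per alternative of A: FIRST(S) = {a}; FIRST(ε) = {ε}
FIRST(A) = {a, ε}


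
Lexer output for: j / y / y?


Scan left to right, longest-match per lexeme
Tokens: ID(j), OP(/), ID(y), OP(/), ID(y)


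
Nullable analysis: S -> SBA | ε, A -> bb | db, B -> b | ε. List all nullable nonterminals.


A nonterminal is nullable iff some alternative derives ε (directly, or every symbol in it is nullable)
Nullable: {B, S}


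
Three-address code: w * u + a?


Break into single-operator statements:
t1 = w * u
t2 = t1 + a


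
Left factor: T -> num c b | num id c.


Common prefix: 'num'
Factored: T -> num T', T' -> c b | id c


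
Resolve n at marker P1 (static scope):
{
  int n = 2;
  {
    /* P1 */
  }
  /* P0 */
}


P1's block does not declare n; resolves to the enclosing declaration at depth 0
n = 2


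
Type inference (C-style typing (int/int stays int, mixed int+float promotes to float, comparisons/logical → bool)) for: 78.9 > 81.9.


Operand types: float > float
Rule: comparison yields bool
Result type: bool


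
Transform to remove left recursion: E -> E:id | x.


Left-recursive alternatives: E:id; non-recursive: x
Introduce E': E -> xE', E' -> :idE' | ε


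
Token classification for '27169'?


Pattern: digits only
Type: INTEGER_LITERAL


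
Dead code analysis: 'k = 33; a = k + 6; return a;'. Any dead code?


k is read by a's definition; a is returned
No dead code


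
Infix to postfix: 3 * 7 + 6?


Left to right (same or higher precedence on left)
Postfix: 3 7 * 6 +


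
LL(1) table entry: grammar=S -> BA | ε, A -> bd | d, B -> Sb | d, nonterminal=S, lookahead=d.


For [S, d]: 'd' ∈ FIRST(BA)
Entry: S -> BA


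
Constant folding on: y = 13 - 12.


13 - 12 = 1 at compile time
Optimized: y = 1


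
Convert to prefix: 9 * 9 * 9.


left-to-right (same/higher precedence on left): tree is (* (* 9 9) 9)
Prefix: * * 9 9 9


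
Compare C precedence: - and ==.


'-' is additive (level 9); '==' is equality (level 6)
Higher level binds tighter
'-' has higher precedence than '=='


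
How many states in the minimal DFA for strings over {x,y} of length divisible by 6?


Track length mod 6: states 0..5, accept at 0
Minimal DFA: 6 states


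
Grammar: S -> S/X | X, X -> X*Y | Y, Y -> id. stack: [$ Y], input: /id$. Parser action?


'Y' (not preceded by X*) is the handle for X -> Y
Action: reduce (X -> Y)


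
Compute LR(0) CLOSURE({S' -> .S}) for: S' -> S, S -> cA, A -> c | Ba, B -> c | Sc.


Start: S' -> .S
For each item with dot before a nonterminal B, add B -> .γ for every B-production
Closure: [S' -> .S, S -> .cA]


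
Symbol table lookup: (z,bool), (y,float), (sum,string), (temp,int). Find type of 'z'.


Lookup 'z' → type bool


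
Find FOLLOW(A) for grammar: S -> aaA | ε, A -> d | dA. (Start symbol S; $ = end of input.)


$ ∈ FOLLOW(S). For each A -> αBβ: add FIRST(β)\{ε} to FOLLOW(B); if β nullable, add FOLLOW(A).
FOLLOW(A) = {$}


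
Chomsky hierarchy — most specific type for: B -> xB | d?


Right-linear: every RHS is a terminal or a terminal followed by one nonterminal
Classification: Type 3 (Regular)


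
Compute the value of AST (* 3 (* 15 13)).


Evaluate inner: (* 15 13) = 195
Evaluate root: (* 3 195) = 585
Result: 585


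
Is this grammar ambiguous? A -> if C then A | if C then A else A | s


dangling else: 'if C then if C then s else s' parses two ways
Ambiguous


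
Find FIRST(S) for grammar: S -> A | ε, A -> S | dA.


Per alternative of S: FIRST(A) = {d, ε}; FIRST(ε) = {ε}
FIRST(S) = {d, ε}


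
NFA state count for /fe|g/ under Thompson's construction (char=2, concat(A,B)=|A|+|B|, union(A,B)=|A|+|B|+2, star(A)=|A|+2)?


Syntax tree has 3 char leaf(s), 1 union(s), 0 star(s)
chars contribute 3×2 = 6; each union adds +2; each star adds +2
Total: 6 + 2 + 0 = 8 states


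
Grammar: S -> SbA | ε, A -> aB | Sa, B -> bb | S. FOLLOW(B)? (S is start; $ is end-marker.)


$ ∈ FOLLOW(S). For each A -> αBβ: add FIRST(β)\{ε} to FOLLOW(B); if β nullable, add FOLLOW(A).
FOLLOW(B) = {$, a, b}


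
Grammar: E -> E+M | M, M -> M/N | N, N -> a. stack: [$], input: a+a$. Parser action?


no handle on stack; shift 'a'
Action: shift


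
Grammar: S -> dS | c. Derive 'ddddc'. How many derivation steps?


Derivation: S => dS => ddS => dddS => ddddS => ddddc
Steps: 5


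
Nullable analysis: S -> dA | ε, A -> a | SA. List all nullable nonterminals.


A nonterminal is nullable iff some alternative derives ε (directly, or every symbol in it is nullable)
Nullable: {S}


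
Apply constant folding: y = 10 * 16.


10 * 16 = 160 at compile time
Optimized: y = 160


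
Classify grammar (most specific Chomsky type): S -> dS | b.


Right-linear: every RHS is a terminal or a terminal followed by one nonterminal
Classification: Type 3 (Regular)


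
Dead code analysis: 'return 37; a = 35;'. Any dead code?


statement follows a return and is unreachable
Dead: 'a = 35'


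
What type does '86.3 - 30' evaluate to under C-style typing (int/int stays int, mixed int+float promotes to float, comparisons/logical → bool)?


Operand types: float - int
Rule: mixed int/float promotes to float; int/int stays int
Result type: float


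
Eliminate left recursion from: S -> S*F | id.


Left-recursive alternatives: S*F; non-recursive: id
Introduce S': S -> idS', S' -> *FS' | ε


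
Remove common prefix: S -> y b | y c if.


Common prefix: 'y'
Factored: S -> y S', S' -> b | c if


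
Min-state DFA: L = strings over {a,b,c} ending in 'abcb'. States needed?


Track the longest suffix of input matching a prefix of 'abcb': 5 classes (prefixes of length 0..4)
Minimal DFA: 5 states


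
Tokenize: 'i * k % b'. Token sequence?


Scan left to right, longest-match per lexeme
Tokens: ID(i), OP(*), ID(k), OP(%), ID(b)


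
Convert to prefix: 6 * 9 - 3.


left-to-right (same/higher precedence on left): tree is (- (* 6 9) 3)
Prefix: - * 6 9 3


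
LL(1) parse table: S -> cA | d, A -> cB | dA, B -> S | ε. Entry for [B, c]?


For [B, c]: 'c' ∈ FIRST(S)
Entry: B -> S


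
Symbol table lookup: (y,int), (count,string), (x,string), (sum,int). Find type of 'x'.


Lookup 'x' → type string


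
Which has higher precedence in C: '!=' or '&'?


'!=' is equality (level 6); '&' is bitwise AND (level 5)
Higher level binds tighter
'!=' has higher precedence than '&'


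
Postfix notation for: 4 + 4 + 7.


Left to right (same or higher precedence on left)
Postfix: 4 4 + 7 +


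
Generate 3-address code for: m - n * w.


Break into single-operator statements:
t1 = n * w
t2 = m - t1


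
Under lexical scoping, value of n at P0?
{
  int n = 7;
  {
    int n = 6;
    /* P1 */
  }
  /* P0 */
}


n declared in the same block as P0
n = 7


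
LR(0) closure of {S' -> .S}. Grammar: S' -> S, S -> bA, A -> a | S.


Start: S' -> .S
For each item with dot before a nonterminal B, add B -> .γ for every B-production
Closure: [S' -> .S, S -> .bA]


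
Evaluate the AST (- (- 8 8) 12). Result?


Evaluate inner: (- 8 8) = 0
Evaluate root: (- 0 12) = -12
Result: -12


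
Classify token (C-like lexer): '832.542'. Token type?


Pattern: digits with a decimal point
Type: FLOAT_LITERAL


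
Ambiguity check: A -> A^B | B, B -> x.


precedence layered via separate nonterminal B: deterministic
Unambiguous


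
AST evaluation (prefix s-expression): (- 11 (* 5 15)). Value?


Evaluate inner: (* 5 15) = 75
Evaluate root: (- 11 75) = -64
Result: -64


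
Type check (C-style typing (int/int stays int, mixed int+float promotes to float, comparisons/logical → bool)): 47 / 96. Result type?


Operand types: int / int
Rule: mixed int/float promotes to float; int/int stays int
Result type: int


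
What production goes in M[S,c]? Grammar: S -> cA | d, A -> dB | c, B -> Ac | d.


For [S, c]: 'c' ∈ FIRST(cA)
Entry: S -> cA


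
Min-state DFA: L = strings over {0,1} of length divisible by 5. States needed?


Track length mod 5: states 0..4, accept at 0
Minimal DFA: 5 states


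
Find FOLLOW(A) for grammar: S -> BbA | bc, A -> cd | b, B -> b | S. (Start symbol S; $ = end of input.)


$ ∈ FOLLOW(S). For each A -> αBβ: add FIRST(β)\{ε} to FOLLOW(B); if β nullable, add FOLLOW(A).
FOLLOW(A) = {$, b}


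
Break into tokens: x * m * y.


Scan left to right, longest-match per lexeme
Tokens: ID(x), OP(*), ID(m), OP(*), ID(y)


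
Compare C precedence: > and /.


'/' is multiplicative (level 10); '>' is relational (level 7)
Higher level binds tighter
'/' has higher precedence than '>'


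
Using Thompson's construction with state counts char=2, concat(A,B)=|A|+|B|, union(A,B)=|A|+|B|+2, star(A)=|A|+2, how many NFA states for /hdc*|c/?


Syntax tree has 4 char leaf(s), 1 union(s), 1 star(s)
chars contribute 4×2 = 8; each union adds +2; each star adds +2
Total: 8 + 2 + 2 = 12 states


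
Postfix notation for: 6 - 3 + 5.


Left to right (same or higher precedence on left)
Postfix: 6 3 - 5 +


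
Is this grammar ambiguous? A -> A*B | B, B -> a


precedence layered via separate nonterminal B: deterministic
Unambiguous


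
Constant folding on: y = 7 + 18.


7 + 18 = 25 at compile time
Optimized: y = 25


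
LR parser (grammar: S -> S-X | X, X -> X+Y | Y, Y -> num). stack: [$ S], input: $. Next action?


start symbol S on stack, input exhausted
Action: accept


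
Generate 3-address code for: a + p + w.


Break into single-operator statements:
t1 = a + p
t2 = t1 + w


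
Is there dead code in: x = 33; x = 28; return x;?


first assignment to x is overwritten before any read
Dead: 'x = 33'


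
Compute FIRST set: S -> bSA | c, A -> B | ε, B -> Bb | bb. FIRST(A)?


Per alternative of A: FIRST(B) = {b}; FIRST(ε) = {ε}
FIRST(A) = {b, ε}


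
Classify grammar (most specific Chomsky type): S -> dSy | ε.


Single nonterminal LHS, but d^n y^n is not regular
Classification: Type 2 (Context-Free)


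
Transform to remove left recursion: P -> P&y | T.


Left-recursive alternatives: P&y; non-recursive: T
Introduce P': P -> TP', P' -> &yP' | ε


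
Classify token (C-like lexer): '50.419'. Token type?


Pattern: digits with a decimal point
Type: FLOAT_LITERAL


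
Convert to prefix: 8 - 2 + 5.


left-to-right (same/higher precedence on left): tree is (+ (- 8 2) 5)
Prefix: + - 8 2 5


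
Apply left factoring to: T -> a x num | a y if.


Common prefix: 'a'
Factored: T -> a T', T' -> x num | y if


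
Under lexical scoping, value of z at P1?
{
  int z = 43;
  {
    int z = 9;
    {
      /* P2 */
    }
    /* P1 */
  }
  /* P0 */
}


z declared in the same block as P1
z = 9


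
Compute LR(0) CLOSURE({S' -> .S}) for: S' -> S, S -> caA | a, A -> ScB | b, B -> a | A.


Start: S' -> .S
For each item with dot before a nonterminal B, add B -> .γ for every B-production
Closure: [S' -> .S, S -> .caA, S -> .a]


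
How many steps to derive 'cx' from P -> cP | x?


Derivation: P => cP => cx
Steps: 2


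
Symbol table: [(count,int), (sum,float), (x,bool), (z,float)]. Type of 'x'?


Lookup 'x' → type bool


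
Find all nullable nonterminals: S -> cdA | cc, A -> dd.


A nonterminal is nullable iff some alternative derives ε (directly, or every symbol in it is nullable)
Nullable: {}
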